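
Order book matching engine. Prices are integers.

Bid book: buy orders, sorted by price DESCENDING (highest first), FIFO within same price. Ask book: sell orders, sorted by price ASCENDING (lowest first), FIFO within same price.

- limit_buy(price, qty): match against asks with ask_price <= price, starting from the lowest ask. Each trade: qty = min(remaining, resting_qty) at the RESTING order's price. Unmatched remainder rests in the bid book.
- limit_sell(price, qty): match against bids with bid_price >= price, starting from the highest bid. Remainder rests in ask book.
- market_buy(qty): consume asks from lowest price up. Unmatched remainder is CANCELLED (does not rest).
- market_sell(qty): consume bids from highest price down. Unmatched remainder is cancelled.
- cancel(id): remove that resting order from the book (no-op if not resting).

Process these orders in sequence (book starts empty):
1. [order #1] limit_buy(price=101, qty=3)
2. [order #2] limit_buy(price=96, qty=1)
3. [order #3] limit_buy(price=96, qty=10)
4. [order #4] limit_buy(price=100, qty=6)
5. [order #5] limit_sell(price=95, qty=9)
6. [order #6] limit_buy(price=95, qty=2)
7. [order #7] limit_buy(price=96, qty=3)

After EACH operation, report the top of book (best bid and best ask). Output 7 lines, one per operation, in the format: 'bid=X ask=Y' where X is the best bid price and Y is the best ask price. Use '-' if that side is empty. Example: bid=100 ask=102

After op 1 [order #1] limit_buy(price=101, qty=3): fills=none; bids=[#1:3@101] asks=[-]
After op 2 [order #2] limit_buy(price=96, qty=1): fills=none; bids=[#1:3@101 #2:1@96] asks=[-]
After op 3 [order #3] limit_buy(price=96, qty=10): fills=none; bids=[#1:3@101 #2:1@96 #3:10@96] asks=[-]
After op 4 [order #4] limit_buy(price=100, qty=6): fills=none; bids=[#1:3@101 #4:6@100 #2:1@96 #3:10@96] asks=[-]
After op 5 [order #5] limit_sell(price=95, qty=9): fills=#1x#5:3@101 #4x#5:6@100; bids=[#2:1@96 #3:10@96] asks=[-]
After op 6 [order #6] limit_buy(price=95, qty=2): fills=none; bids=[#2:1@96 #3:10@96 #6:2@95] asks=[-]
After op 7 [order #7] limit_buy(price=96, qty=3): fills=none; bids=[#2:1@96 #3:10@96 #7:3@96 #6:2@95] asks=[-]

Answer: bid=101 ask=-
bid=101 ask=-
bid=101 ask=-
bid=101 ask=-
bid=96 ask=-
bid=96 ask=-
bid=96 ask=-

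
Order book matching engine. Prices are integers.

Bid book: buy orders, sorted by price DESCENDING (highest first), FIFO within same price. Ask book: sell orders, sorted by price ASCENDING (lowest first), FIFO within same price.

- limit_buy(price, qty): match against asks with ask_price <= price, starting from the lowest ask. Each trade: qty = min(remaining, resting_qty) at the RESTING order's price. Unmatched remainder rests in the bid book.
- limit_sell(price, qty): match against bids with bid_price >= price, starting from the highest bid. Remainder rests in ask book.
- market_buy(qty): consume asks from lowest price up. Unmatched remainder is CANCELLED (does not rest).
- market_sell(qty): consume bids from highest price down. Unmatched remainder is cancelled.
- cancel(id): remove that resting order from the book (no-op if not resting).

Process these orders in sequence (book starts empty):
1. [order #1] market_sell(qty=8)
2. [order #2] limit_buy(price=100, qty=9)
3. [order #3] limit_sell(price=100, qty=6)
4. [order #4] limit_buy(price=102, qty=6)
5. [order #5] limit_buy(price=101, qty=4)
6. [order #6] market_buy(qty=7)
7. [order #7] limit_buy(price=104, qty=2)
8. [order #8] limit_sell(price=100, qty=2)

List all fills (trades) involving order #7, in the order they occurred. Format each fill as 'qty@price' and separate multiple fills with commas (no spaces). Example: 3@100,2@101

After op 1 [order #1] market_sell(qty=8): fills=none; bids=[-] asks=[-]
After op 2 [order #2] limit_buy(price=100, qty=9): fills=none; bids=[#2:9@100] asks=[-]
After op 3 [order #3] limit_sell(price=100, qty=6): fills=#2x#3:6@100; bids=[#2:3@100] asks=[-]
After op 4 [order #4] limit_buy(price=102, qty=6): fills=none; bids=[#4:6@102 #2:3@100] asks=[-]
After op 5 [order #5] limit_buy(price=101, qty=4): fills=none; bids=[#4:6@102 #5:4@101 #2:3@100] asks=[-]
After op 6 [order #6] market_buy(qty=7): fills=none; bids=[#4:6@102 #5:4@101 #2:3@100] asks=[-]
After op 7 [order #7] limit_buy(price=104, qty=2): fills=none; bids=[#7:2@104 #4:6@102 #5:4@101 #2:3@100] asks=[-]
After op 8 [order #8] limit_sell(price=100, qty=2): fills=#7x#8:2@104; bids=[#4:6@102 #5:4@101 #2:3@100] asks=[-]

Answer: 2@104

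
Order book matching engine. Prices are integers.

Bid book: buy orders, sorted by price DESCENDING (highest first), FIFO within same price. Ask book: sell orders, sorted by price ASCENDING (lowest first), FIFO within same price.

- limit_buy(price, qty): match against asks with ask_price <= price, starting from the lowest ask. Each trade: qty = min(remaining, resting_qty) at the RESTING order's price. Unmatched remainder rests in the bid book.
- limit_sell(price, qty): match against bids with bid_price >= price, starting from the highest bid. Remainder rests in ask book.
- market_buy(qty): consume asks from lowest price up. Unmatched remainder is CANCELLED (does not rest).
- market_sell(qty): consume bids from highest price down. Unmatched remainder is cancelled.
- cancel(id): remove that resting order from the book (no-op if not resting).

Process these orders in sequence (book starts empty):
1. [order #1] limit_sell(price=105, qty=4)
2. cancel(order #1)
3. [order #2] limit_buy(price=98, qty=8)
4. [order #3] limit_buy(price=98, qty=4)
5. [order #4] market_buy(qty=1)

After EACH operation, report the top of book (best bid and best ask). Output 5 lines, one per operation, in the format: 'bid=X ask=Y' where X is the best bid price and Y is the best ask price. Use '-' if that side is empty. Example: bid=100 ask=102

After op 1 [order #1] limit_sell(price=105, qty=4): fills=none; bids=[-] asks=[#1:4@105]
After op 2 cancel(order #1): fills=none; bids=[-] asks=[-]
After op 3 [order #2] limit_buy(price=98, qty=8): fills=none; bids=[#2:8@98] asks=[-]
After op 4 [order #3] limit_buy(price=98, qty=4): fills=none; bids=[#2:8@98 #3:4@98] asks=[-]
After op 5 [order #4] market_buy(qty=1): fills=none; bids=[#2:8@98 #3:4@98] asks=[-]

Answer: bid=- ask=105
bid=- ask=-
bid=98 ask=-
bid=98 ask=-
bid=98 ask=-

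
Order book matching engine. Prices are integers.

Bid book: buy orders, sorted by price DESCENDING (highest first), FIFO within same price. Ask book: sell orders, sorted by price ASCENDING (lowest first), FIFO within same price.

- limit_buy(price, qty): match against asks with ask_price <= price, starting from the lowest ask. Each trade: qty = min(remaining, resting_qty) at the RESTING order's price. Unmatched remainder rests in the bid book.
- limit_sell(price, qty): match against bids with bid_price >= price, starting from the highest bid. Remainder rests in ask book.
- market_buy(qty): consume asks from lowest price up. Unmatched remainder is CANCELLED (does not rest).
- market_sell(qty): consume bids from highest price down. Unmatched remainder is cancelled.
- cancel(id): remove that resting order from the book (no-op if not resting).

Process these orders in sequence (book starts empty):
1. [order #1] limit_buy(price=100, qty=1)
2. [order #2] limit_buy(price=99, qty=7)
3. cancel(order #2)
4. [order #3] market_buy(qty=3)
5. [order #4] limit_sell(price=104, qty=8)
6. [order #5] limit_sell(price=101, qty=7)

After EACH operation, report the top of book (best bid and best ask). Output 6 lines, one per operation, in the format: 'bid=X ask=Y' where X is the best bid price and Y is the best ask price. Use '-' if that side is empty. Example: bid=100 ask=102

Answer: bid=100 ask=-
bid=100 ask=-
bid=100 ask=-
bid=100 ask=-
bid=100 ask=104
bid=100 ask=101

Derivation:
After op 1 [order #1] limit_buy(price=100, qty=1): fills=none; bids=[#1:1@100] asks=[-]
After op 2 [order #2] limit_buy(price=99, qty=7): fills=none; bids=[#1:1@100 #2:7@99] asks=[-]
After op 3 cancel(order #2): fills=none; bids=[#1:1@100] asks=[-]
After op 4 [order #3] market_buy(qty=3): fills=none; bids=[#1:1@100] asks=[-]
After op 5 [order #4] limit_sell(price=104, qty=8): fills=none; bids=[#1:1@100] asks=[#4:8@104]
After op 6 [order #5] limit_sell(price=101, qty=7): fills=none; bids=[#1:1@100] asks=[#5:7@101 #4:8@104]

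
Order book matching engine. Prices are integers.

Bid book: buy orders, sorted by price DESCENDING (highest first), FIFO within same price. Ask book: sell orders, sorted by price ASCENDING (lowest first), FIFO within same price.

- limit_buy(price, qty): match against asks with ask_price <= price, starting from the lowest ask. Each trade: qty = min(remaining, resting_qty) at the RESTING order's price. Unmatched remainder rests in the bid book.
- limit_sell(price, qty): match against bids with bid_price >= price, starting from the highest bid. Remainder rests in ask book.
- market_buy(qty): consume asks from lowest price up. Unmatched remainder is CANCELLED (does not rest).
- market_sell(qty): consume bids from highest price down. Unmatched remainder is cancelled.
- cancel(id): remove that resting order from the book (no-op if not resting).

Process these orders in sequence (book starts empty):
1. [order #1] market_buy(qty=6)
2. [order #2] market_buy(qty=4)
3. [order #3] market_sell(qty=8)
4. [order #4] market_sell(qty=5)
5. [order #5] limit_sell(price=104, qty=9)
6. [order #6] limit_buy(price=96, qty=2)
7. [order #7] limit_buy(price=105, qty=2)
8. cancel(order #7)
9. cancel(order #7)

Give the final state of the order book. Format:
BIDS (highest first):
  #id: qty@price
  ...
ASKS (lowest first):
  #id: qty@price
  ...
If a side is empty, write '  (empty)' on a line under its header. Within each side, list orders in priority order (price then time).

After op 1 [order #1] market_buy(qty=6): fills=none; bids=[-] asks=[-]
After op 2 [order #2] market_buy(qty=4): fills=none; bids=[-] asks=[-]
After op 3 [order #3] market_sell(qty=8): fills=none; bids=[-] asks=[-]
After op 4 [order #4] market_sell(qty=5): fills=none; bids=[-] asks=[-]
After op 5 [order #5] limit_sell(price=104, qty=9): fills=none; bids=[-] asks=[#5:9@104]
After op 6 [order #6] limit_buy(price=96, qty=2): fills=none; bids=[#6:2@96] asks=[#5:9@104]
After op 7 [order #7] limit_buy(price=105, qty=2): fills=#7x#5:2@104; bids=[#6:2@96] asks=[#5:7@104]
After op 8 cancel(order #7): fills=none; bids=[#6:2@96] asks=[#5:7@104]
After op 9 cancel(order #7): fills=none; bids=[#6:2@96] asks=[#5:7@104]

Answer: BIDS (highest first):
  #6: 2@96
ASKS (lowest first):
  #5: 7@104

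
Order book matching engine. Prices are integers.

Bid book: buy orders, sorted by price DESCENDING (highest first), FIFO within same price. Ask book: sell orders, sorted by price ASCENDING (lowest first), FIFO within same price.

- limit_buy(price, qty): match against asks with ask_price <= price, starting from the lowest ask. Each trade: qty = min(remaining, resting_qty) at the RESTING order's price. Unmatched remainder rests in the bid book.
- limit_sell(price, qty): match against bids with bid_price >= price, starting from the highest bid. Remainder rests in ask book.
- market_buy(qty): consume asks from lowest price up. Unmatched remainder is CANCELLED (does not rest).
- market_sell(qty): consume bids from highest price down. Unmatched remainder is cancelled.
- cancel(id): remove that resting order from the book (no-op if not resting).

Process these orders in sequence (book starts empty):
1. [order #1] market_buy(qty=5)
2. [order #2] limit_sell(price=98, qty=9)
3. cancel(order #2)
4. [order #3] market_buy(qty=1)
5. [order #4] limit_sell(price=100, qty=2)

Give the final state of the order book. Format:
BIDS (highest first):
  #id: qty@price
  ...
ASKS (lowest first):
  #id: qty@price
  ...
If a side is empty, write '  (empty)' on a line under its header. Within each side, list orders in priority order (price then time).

Answer: BIDS (highest first):
  (empty)
ASKS (lowest first):
  #4: 2@100

Derivation:
After op 1 [order #1] market_buy(qty=5): fills=none; bids=[-] asks=[-]
After op 2 [order #2] limit_sell(price=98, qty=9): fills=none; bids=[-] asks=[#2:9@98]
After op 3 cancel(order #2): fills=none; bids=[-] asks=[-]
After op 4 [order #3] market_buy(qty=1): fills=none; bids=[-] asks=[-]
After op 5 [order #4] limit_sell(price=100, qty=2): fills=none; bids=[-] asks=[#4:2@100]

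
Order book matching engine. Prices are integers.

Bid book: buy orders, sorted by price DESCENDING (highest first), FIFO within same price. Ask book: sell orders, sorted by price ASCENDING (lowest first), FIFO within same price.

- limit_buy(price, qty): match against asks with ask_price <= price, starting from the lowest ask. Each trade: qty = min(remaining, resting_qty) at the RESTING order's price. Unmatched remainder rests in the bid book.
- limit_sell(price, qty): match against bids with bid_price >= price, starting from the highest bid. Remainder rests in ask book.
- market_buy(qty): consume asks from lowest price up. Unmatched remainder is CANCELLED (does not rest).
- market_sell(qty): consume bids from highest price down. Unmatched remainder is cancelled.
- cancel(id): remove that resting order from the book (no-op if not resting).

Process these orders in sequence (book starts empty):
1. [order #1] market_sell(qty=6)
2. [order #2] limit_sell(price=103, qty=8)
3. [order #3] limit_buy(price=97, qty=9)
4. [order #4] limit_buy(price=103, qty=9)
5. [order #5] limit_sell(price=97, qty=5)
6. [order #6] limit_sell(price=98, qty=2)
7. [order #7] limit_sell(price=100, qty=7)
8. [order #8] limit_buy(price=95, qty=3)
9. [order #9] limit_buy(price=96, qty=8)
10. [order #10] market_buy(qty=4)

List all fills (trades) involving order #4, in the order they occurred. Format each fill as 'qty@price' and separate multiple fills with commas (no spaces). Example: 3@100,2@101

Answer: 8@103,1@103

Derivation:
After op 1 [order #1] market_sell(qty=6): fills=none; bids=[-] asks=[-]
After op 2 [order #2] limit_sell(price=103, qty=8): fills=none; bids=[-] asks=[#2:8@103]
After op 3 [order #3] limit_buy(price=97, qty=9): fills=none; bids=[#3:9@97] asks=[#2:8@103]
After op 4 [order #4] limit_buy(price=103, qty=9): fills=#4x#2:8@103; bids=[#4:1@103 #3:9@97] asks=[-]
After op 5 [order #5] limit_sell(price=97, qty=5): fills=#4x#5:1@103 #3x#5:4@97; bids=[#3:5@97] asks=[-]
After op 6 [order #6] limit_sell(price=98, qty=2): fills=none; bids=[#3:5@97] asks=[#6:2@98]
After op 7 [order #7] limit_sell(price=100, qty=7): fills=none; bids=[#3:5@97] asks=[#6:2@98 #7:7@100]
After op 8 [order #8] limit_buy(price=95, qty=3): fills=none; bids=[#3:5@97 #8:3@95] asks=[#6:2@98 #7:7@100]
After op 9 [order #9] limit_buy(price=96, qty=8): fills=none; bids=[#3:5@97 #9:8@96 #8:3@95] asks=[#6:2@98 #7:7@100]
After op 10 [order #10] market_buy(qty=4): fills=#10x#6:2@98 #10x#7:2@100; bids=[#3:5@97 #9:8@96 #8:3@95] asks=[#7:5@100]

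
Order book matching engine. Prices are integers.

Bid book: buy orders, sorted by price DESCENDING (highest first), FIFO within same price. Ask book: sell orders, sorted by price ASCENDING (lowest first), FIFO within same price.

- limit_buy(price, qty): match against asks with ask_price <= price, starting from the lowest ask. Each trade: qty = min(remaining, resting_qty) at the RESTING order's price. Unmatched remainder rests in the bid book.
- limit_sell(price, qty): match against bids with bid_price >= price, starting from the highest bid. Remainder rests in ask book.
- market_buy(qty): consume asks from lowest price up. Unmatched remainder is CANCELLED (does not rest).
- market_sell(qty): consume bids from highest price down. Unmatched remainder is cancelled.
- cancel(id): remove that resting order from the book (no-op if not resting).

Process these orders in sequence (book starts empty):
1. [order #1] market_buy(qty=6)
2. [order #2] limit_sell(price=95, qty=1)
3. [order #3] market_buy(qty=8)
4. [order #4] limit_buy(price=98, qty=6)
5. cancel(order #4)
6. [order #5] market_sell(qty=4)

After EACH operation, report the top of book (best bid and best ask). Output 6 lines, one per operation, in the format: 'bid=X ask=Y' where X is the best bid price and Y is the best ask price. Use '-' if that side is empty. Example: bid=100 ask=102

Answer: bid=- ask=-
bid=- ask=95
bid=- ask=-
bid=98 ask=-
bid=- ask=-
bid=- ask=-

Derivation:
After op 1 [order #1] market_buy(qty=6): fills=none; bids=[-] asks=[-]
After op 2 [order #2] limit_sell(price=95, qty=1): fills=none; bids=[-] asks=[#2:1@95]
After op 3 [order #3] market_buy(qty=8): fills=#3x#2:1@95; bids=[-] asks=[-]
After op 4 [order #4] limit_buy(price=98, qty=6): fills=none; bids=[#4:6@98] asks=[-]
After op 5 cancel(order #4): fills=none; bids=[-] asks=[-]
After op 6 [order #5] market_sell(qty=4): fills=none; bids=[-] asks=[-]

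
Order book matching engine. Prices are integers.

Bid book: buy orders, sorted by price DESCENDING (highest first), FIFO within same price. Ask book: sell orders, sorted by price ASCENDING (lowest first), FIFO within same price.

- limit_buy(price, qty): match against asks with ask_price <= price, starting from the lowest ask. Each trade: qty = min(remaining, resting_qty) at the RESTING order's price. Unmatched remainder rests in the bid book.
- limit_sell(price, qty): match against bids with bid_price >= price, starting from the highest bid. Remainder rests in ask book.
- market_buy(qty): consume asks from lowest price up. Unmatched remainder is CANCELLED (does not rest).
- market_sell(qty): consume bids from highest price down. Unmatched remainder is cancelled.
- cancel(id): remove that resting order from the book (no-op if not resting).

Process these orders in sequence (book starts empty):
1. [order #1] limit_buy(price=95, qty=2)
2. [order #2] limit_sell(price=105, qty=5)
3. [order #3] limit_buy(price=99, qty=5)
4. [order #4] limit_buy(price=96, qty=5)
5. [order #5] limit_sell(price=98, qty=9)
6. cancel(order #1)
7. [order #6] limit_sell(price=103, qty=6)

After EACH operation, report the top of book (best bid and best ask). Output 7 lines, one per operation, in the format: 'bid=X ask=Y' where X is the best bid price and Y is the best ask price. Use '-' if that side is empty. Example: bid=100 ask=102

Answer: bid=95 ask=-
bid=95 ask=105
bid=99 ask=105
bid=99 ask=105
bid=96 ask=98
bid=96 ask=98
bid=96 ask=98

Derivation:
After op 1 [order #1] limit_buy(price=95, qty=2): fills=none; bids=[#1:2@95] asks=[-]
After op 2 [order #2] limit_sell(price=105, qty=5): fills=none; bids=[#1:2@95] asks=[#2:5@105]
After op 3 [order #3] limit_buy(price=99, qty=5): fills=none; bids=[#3:5@99 #1:2@95] asks=[#2:5@105]
After op 4 [order #4] limit_buy(price=96, qty=5): fills=none; bids=[#3:5@99 #4:5@96 #1:2@95] asks=[#2:5@105]
After op 5 [order #5] limit_sell(price=98, qty=9): fills=#3x#5:5@99; bids=[#4:5@96 #1:2@95] asks=[#5:4@98 #2:5@105]
After op 6 cancel(order #1): fills=none; bids=[#4:5@96] asks=[#5:4@98 #2:5@105]
After op 7 [order #6] limit_sell(price=103, qty=6): fills=none; bids=[#4:5@96] asks=[#5:4@98 #6:6@103 #2:5@105]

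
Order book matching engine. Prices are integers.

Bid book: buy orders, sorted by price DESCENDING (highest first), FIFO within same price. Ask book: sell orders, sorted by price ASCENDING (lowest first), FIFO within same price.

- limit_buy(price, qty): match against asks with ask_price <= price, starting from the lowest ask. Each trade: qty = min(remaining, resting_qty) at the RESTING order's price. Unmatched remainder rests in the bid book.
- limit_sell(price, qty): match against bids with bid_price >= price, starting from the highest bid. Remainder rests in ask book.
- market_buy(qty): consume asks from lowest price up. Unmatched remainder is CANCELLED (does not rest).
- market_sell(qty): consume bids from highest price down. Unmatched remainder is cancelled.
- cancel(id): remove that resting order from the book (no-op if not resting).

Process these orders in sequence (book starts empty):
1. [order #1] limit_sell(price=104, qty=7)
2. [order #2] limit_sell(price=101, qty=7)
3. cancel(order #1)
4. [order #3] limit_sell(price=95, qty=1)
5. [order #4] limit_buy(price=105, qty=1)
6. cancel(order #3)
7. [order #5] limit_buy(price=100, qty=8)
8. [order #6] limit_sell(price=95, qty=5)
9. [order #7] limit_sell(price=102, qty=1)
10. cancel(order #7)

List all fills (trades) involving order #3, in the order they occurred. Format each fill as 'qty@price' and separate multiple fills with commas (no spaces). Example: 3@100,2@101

After op 1 [order #1] limit_sell(price=104, qty=7): fills=none; bids=[-] asks=[#1:7@104]
After op 2 [order #2] limit_sell(price=101, qty=7): fills=none; bids=[-] asks=[#2:7@101 #1:7@104]
After op 3 cancel(order #1): fills=none; bids=[-] asks=[#2:7@101]
After op 4 [order #3] limit_sell(price=95, qty=1): fills=none; bids=[-] asks=[#3:1@95 #2:7@101]
After op 5 [order #4] limit_buy(price=105, qty=1): fills=#4x#3:1@95; bids=[-] asks=[#2:7@101]
After op 6 cancel(order #3): fills=none; bids=[-] asks=[#2:7@101]
After op 7 [order #5] limit_buy(price=100, qty=8): fills=none; bids=[#5:8@100] asks=[#2:7@101]
After op 8 [order #6] limit_sell(price=95, qty=5): fills=#5x#6:5@100; bids=[#5:3@100] asks=[#2:7@101]
After op 9 [order #7] limit_sell(price=102, qty=1): fills=none; bids=[#5:3@100] asks=[#2:7@101 #7:1@102]
After op 10 cancel(order #7): fills=none; bids=[#5:3@100] asks=[#2:7@101]

Answer: 1@95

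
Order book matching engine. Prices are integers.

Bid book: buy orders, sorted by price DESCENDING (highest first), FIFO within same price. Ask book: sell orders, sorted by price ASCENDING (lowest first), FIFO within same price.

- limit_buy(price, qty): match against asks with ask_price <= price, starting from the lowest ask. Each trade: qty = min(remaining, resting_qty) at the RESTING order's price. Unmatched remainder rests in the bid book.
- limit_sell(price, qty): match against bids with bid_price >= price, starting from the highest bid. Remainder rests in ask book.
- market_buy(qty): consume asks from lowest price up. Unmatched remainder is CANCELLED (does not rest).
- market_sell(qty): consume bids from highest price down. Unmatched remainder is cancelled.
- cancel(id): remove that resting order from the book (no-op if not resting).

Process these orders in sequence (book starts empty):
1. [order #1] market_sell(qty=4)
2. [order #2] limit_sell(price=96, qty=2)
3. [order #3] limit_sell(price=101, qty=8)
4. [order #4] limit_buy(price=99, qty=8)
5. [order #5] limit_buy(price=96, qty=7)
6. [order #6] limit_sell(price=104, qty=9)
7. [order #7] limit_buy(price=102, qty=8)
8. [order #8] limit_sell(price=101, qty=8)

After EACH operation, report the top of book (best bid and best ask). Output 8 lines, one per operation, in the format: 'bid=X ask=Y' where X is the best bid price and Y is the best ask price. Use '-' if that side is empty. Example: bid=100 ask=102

Answer: bid=- ask=-
bid=- ask=96
bid=- ask=96
bid=99 ask=101
bid=99 ask=101
bid=99 ask=101
bid=99 ask=104
bid=99 ask=101

Derivation:
After op 1 [order #1] market_sell(qty=4): fills=none; bids=[-] asks=[-]
After op 2 [order #2] limit_sell(price=96, qty=2): fills=none; bids=[-] asks=[#2:2@96]
After op 3 [order #3] limit_sell(price=101, qty=8): fills=none; bids=[-] asks=[#2:2@96 #3:8@101]
After op 4 [order #4] limit_buy(price=99, qty=8): fills=#4x#2:2@96; bids=[#4:6@99] asks=[#3:8@101]
After op 5 [order #5] limit_buy(price=96, qty=7): fills=none; bids=[#4:6@99 #5:7@96] asks=[#3:8@101]
After op 6 [order #6] limit_sell(price=104, qty=9): fills=none; bids=[#4:6@99 #5:7@96] asks=[#3:8@101 #6:9@104]
After op 7 [order #7] limit_buy(price=102, qty=8): fills=#7x#3:8@101; bids=[#4:6@99 #5:7@96] asks=[#6:9@104]
After op 8 [order #8] limit_sell(price=101, qty=8): fills=none; bids=[#4:6@99 #5:7@96] asks=[#8:8@101 #6:9@104]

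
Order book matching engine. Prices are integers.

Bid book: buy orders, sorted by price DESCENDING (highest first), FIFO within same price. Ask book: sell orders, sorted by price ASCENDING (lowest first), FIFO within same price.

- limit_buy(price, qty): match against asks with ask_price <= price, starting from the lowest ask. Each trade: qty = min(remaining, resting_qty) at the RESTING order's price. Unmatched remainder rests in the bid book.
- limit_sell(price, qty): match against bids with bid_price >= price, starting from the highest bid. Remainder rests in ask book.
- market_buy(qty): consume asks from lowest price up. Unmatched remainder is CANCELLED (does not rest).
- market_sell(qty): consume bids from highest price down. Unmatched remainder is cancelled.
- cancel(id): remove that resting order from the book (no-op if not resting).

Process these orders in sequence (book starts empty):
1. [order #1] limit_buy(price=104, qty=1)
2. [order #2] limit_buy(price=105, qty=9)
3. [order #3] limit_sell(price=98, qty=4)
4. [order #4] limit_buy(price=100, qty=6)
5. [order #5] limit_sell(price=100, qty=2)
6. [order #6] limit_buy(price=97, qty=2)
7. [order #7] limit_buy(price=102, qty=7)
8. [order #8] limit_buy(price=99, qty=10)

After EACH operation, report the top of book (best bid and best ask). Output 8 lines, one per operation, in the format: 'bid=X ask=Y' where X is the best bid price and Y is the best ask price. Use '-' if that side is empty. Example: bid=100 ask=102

Answer: bid=104 ask=-
bid=105 ask=-
bid=105 ask=-
bid=105 ask=-
bid=105 ask=-
bid=105 ask=-
bid=105 ask=-
bid=105 ask=-

Derivation:
After op 1 [order #1] limit_buy(price=104, qty=1): fills=none; bids=[#1:1@104] asks=[-]
After op 2 [order #2] limit_buy(price=105, qty=9): fills=none; bids=[#2:9@105 #1:1@104] asks=[-]
After op 3 [order #3] limit_sell(price=98, qty=4): fills=#2x#3:4@105; bids=[#2:5@105 #1:1@104] asks=[-]
After op 4 [order #4] limit_buy(price=100, qty=6): fills=none; bids=[#2:5@105 #1:1@104 #4:6@100] asks=[-]
After op 5 [order #5] limit_sell(price=100, qty=2): fills=#2x#5:2@105; bids=[#2:3@105 #1:1@104 #4:6@100] asks=[-]
After op 6 [order #6] limit_buy(price=97, qty=2): fills=none; bids=[#2:3@105 #1:1@104 #4:6@100 #6:2@97] asks=[-]
After op 7 [order #7] limit_buy(price=102, qty=7): fills=none; bids=[#2:3@105 #1:1@104 #7:7@102 #4:6@100 #6:2@97] asks=[-]
After op 8 [order #8] limit_buy(price=99, qty=10): fills=none; bids=[#2:3@105 #1:1@104 #7:7@102 #4:6@100 #8:10@99 #6:2@97] asks=[-]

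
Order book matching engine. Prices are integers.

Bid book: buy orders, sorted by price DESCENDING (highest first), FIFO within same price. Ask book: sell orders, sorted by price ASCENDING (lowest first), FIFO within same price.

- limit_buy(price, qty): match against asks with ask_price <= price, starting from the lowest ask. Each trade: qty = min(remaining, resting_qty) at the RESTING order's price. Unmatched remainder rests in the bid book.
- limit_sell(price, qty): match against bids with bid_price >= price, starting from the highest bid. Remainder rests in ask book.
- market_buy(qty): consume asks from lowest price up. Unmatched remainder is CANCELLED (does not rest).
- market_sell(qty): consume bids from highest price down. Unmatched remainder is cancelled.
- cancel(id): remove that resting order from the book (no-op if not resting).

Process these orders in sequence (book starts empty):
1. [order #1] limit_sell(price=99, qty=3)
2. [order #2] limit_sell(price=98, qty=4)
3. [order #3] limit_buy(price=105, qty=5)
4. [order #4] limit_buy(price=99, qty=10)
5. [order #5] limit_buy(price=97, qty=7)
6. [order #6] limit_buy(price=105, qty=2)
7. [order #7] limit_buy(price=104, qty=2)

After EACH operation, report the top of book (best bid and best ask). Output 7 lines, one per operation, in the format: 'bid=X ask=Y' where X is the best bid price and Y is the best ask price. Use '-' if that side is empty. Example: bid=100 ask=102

Answer: bid=- ask=99
bid=- ask=98
bid=- ask=99
bid=99 ask=-
bid=99 ask=-
bid=105 ask=-
bid=105 ask=-

Derivation:
After op 1 [order #1] limit_sell(price=99, qty=3): fills=none; bids=[-] asks=[#1:3@99]
After op 2 [order #2] limit_sell(price=98, qty=4): fills=none; bids=[-] asks=[#2:4@98 #1:3@99]
After op 3 [order #3] limit_buy(price=105, qty=5): fills=#3x#2:4@98 #3x#1:1@99; bids=[-] asks=[#1:2@99]
After op 4 [order #4] limit_buy(price=99, qty=10): fills=#4x#1:2@99; bids=[#4:8@99] asks=[-]
After op 5 [order #5] limit_buy(price=97, qty=7): fills=none; bids=[#4:8@99 #5:7@97] asks=[-]
After op 6 [order #6] limit_buy(price=105, qty=2): fills=none; bids=[#6:2@105 #4:8@99 #5:7@97] asks=[-]
After op 7 [order #7] limit_buy(price=104, qty=2): fills=none; bids=[#6:2@105 #7:2@104 #4:8@99 #5:7@97] asks=[-]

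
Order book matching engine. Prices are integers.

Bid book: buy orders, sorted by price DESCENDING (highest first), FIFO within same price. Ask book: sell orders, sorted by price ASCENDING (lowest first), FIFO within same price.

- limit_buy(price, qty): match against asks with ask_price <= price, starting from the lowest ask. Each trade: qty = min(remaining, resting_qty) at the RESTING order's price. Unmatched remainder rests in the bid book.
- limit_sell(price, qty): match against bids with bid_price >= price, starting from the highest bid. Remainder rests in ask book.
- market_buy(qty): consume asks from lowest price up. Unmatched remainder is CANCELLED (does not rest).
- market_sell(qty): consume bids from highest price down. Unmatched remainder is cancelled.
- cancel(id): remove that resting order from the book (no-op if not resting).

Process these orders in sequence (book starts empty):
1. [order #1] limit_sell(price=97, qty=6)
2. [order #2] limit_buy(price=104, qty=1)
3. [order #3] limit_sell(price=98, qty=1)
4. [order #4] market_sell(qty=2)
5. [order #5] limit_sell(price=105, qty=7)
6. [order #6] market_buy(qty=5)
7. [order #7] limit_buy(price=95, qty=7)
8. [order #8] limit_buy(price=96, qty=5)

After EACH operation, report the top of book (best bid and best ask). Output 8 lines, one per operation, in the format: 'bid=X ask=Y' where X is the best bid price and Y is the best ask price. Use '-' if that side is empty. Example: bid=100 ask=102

After op 1 [order #1] limit_sell(price=97, qty=6): fills=none; bids=[-] asks=[#1:6@97]
After op 2 [order #2] limit_buy(price=104, qty=1): fills=#2x#1:1@97; bids=[-] asks=[#1:5@97]
After op 3 [order #3] limit_sell(price=98, qty=1): fills=none; bids=[-] asks=[#1:5@97 #3:1@98]
After op 4 [order #4] market_sell(qty=2): fills=none; bids=[-] asks=[#1:5@97 #3:1@98]
After op 5 [order #5] limit_sell(price=105, qty=7): fills=none; bids=[-] asks=[#1:5@97 #3:1@98 #5:7@105]
After op 6 [order #6] market_buy(qty=5): fills=#6x#1:5@97; bids=[-] asks=[#3:1@98 #5:7@105]
After op 7 [order #7] limit_buy(price=95, qty=7): fills=none; bids=[#7:7@95] asks=[#3:1@98 #5:7@105]
After op 8 [order #8] limit_buy(price=96, qty=5): fills=none; bids=[#8:5@96 #7:7@95] asks=[#3:1@98 #5:7@105]

Answer: bid=- ask=97
bid=- ask=97
bid=- ask=97
bid=- ask=97
bid=- ask=97
bid=- ask=98
bid=95 ask=98
bid=96 ask=98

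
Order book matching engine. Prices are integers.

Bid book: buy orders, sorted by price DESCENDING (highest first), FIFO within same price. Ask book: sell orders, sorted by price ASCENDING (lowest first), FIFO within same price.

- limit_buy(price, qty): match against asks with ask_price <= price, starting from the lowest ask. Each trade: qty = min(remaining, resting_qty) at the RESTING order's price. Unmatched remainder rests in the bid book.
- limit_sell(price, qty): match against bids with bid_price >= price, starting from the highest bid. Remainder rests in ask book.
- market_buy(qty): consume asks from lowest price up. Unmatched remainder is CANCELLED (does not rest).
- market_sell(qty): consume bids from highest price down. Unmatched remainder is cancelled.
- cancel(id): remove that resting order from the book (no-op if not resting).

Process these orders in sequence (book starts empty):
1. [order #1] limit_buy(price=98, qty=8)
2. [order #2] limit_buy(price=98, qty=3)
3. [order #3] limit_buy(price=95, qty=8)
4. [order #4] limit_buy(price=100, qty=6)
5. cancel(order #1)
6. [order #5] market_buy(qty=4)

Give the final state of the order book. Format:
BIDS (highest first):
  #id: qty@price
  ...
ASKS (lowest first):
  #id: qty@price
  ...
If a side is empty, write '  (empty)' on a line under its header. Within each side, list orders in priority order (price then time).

After op 1 [order #1] limit_buy(price=98, qty=8): fills=none; bids=[#1:8@98] asks=[-]
After op 2 [order #2] limit_buy(price=98, qty=3): fills=none; bids=[#1:8@98 #2:3@98] asks=[-]
After op 3 [order #3] limit_buy(price=95, qty=8): fills=none; bids=[#1:8@98 #2:3@98 #3:8@95] asks=[-]
After op 4 [order #4] limit_buy(price=100, qty=6): fills=none; bids=[#4:6@100 #1:8@98 #2:3@98 #3:8@95] asks=[-]
After op 5 cancel(order #1): fills=none; bids=[#4:6@100 #2:3@98 #3:8@95] asks=[-]
After op 6 [order #5] market_buy(qty=4): fills=none; bids=[#4:6@100 #2:3@98 #3:8@95] asks=[-]

Answer: BIDS (highest first):
  #4: 6@100
  #2: 3@98
  #3: 8@95
ASKS (lowest first):
  (empty)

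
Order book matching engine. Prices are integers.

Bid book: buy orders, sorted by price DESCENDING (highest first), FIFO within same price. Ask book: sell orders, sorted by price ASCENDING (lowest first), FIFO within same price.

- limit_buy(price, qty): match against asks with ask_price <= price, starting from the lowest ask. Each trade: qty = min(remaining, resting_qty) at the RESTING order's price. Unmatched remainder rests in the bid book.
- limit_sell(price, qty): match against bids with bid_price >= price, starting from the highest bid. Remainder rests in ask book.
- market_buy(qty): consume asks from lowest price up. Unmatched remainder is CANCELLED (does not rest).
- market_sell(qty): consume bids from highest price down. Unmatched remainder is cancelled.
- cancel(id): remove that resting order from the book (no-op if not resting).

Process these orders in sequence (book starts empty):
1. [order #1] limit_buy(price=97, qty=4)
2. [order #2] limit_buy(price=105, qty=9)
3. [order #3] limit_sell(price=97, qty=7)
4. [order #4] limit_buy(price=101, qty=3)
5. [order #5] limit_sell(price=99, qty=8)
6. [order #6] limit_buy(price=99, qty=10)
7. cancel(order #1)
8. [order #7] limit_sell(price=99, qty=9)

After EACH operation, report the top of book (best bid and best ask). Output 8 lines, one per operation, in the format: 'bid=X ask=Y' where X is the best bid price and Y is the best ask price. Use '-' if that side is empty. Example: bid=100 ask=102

Answer: bid=97 ask=-
bid=105 ask=-
bid=105 ask=-
bid=105 ask=-
bid=97 ask=99
bid=99 ask=-
bid=99 ask=-
bid=- ask=99

Derivation:
After op 1 [order #1] limit_buy(price=97, qty=4): fills=none; bids=[#1:4@97] asks=[-]
After op 2 [order #2] limit_buy(price=105, qty=9): fills=none; bids=[#2:9@105 #1:4@97] asks=[-]
After op 3 [order #3] limit_sell(price=97, qty=7): fills=#2x#3:7@105; bids=[#2:2@105 #1:4@97] asks=[-]
After op 4 [order #4] limit_buy(price=101, qty=3): fills=none; bids=[#2:2@105 #4:3@101 #1:4@97] asks=[-]
After op 5 [order #5] limit_sell(price=99, qty=8): fills=#2x#5:2@105 #4x#5:3@101; bids=[#1:4@97] asks=[#5:3@99]
After op 6 [order #6] limit_buy(price=99, qty=10): fills=#6x#5:3@99; bids=[#6:7@99 #1:4@97] asks=[-]
After op 7 cancel(order #1): fills=none; bids=[#6:7@99] asks=[-]
After op 8 [order #7] limit_sell(price=99, qty=9): fills=#6x#7:7@99; bids=[-] asks=[#7:2@99]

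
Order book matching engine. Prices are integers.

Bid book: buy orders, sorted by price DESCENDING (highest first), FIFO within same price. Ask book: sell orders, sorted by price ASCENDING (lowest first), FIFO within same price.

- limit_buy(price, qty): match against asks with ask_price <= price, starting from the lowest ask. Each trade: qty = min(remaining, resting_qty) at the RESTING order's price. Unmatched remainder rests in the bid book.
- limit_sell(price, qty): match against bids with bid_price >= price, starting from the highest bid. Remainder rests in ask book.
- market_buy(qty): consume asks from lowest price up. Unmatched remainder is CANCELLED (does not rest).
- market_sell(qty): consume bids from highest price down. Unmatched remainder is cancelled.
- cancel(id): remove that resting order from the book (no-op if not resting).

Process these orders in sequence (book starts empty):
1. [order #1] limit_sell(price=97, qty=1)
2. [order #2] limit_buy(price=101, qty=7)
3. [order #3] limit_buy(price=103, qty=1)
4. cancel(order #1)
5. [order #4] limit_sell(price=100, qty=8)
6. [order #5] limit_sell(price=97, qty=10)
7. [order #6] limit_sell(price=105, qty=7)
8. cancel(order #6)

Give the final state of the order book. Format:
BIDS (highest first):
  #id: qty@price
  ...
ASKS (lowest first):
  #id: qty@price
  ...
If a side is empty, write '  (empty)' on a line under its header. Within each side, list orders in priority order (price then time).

After op 1 [order #1] limit_sell(price=97, qty=1): fills=none; bids=[-] asks=[#1:1@97]
After op 2 [order #2] limit_buy(price=101, qty=7): fills=#2x#1:1@97; bids=[#2:6@101] asks=[-]
After op 3 [order #3] limit_buy(price=103, qty=1): fills=none; bids=[#3:1@103 #2:6@101] asks=[-]
After op 4 cancel(order #1): fills=none; bids=[#3:1@103 #2:6@101] asks=[-]
After op 5 [order #4] limit_sell(price=100, qty=8): fills=#3x#4:1@103 #2x#4:6@101; bids=[-] asks=[#4:1@100]
After op 6 [order #5] limit_sell(price=97, qty=10): fills=none; bids=[-] asks=[#5:10@97 #4:1@100]
After op 7 [order #6] limit_sell(price=105, qty=7): fills=none; bids=[-] asks=[#5:10@97 #4:1@100 #6:7@105]
After op 8 cancel(order #6): fills=none; bids=[-] asks=[#5:10@97 #4:1@100]

Answer: BIDS (highest first):
  (empty)
ASKS (lowest first):
  #5: 10@97
  #4: 1@100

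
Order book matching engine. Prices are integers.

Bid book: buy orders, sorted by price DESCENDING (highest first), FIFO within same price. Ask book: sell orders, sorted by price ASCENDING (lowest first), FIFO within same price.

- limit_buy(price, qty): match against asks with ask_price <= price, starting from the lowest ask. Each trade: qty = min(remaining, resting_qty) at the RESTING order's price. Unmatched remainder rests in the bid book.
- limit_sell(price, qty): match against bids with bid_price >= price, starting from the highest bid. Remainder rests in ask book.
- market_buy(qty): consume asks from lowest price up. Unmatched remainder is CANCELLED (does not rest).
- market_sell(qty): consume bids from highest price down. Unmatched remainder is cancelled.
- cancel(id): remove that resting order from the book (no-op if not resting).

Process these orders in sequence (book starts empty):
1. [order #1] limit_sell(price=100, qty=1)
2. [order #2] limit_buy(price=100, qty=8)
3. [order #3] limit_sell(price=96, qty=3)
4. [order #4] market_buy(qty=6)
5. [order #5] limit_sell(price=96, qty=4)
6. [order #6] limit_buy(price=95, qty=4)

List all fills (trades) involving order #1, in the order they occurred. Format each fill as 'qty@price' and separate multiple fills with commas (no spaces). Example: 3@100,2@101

After op 1 [order #1] limit_sell(price=100, qty=1): fills=none; bids=[-] asks=[#1:1@100]
After op 2 [order #2] limit_buy(price=100, qty=8): fills=#2x#1:1@100; bids=[#2:7@100] asks=[-]
After op 3 [order #3] limit_sell(price=96, qty=3): fills=#2x#3:3@100; bids=[#2:4@100] asks=[-]
After op 4 [order #4] market_buy(qty=6): fills=none; bids=[#2:4@100] asks=[-]
After op 5 [order #5] limit_sell(price=96, qty=4): fills=#2x#5:4@100; bids=[-] asks=[-]
After op 6 [order #6] limit_buy(price=95, qty=4): fills=none; bids=[#6:4@95] asks=[-]

Answer: 1@100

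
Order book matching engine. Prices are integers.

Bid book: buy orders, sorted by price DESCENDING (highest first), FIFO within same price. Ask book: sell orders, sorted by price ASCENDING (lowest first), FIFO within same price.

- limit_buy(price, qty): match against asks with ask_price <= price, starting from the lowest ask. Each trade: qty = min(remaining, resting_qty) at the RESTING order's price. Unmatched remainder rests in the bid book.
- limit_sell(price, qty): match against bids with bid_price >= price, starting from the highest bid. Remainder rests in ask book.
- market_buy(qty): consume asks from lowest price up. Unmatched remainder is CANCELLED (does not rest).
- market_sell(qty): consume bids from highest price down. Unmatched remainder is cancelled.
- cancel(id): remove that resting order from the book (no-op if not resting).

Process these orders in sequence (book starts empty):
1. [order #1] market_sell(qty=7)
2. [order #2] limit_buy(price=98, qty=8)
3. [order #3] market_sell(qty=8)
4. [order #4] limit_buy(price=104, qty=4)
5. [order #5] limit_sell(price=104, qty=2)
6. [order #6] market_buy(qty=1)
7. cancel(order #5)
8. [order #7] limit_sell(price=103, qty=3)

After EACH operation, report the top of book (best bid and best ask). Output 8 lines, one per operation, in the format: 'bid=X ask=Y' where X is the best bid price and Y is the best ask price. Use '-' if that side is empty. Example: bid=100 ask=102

After op 1 [order #1] market_sell(qty=7): fills=none; bids=[-] asks=[-]
After op 2 [order #2] limit_buy(price=98, qty=8): fills=none; bids=[#2:8@98] asks=[-]
After op 3 [order #3] market_sell(qty=8): fills=#2x#3:8@98; bids=[-] asks=[-]
After op 4 [order #4] limit_buy(price=104, qty=4): fills=none; bids=[#4:4@104] asks=[-]
After op 5 [order #5] limit_sell(price=104, qty=2): fills=#4x#5:2@104; bids=[#4:2@104] asks=[-]
After op 6 [order #6] market_buy(qty=1): fills=none; bids=[#4:2@104] asks=[-]
After op 7 cancel(order #5): fills=none; bids=[#4:2@104] asks=[-]
After op 8 [order #7] limit_sell(price=103, qty=3): fills=#4x#7:2@104; bids=[-] asks=[#7:1@103]

Answer: bid=- ask=-
bid=98 ask=-
bid=- ask=-
bid=104 ask=-
bid=104 ask=-
bid=104 ask=-
bid=104 ask=-
bid=- ask=103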